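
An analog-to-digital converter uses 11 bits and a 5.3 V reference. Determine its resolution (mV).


The resolution (LSB) of an ADC is Vref / 2^n.
LSB = 5.3 / 2^11
LSB = 5.3 / 2048
LSB = 0.00258789 V = 2.58789062 mV

2.58789062 mV


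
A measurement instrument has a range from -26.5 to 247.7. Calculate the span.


Span = upper range - lower range.
Span = 247.7 - (-26.5)
Span = 274.2

274.2


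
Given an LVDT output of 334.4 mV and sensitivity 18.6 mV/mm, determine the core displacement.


Displacement = Vout / sensitivity.
d = 334.4 / 18.6
d = 17.978 mm

17.978 mm


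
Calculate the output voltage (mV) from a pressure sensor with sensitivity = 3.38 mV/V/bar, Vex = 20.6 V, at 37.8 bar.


Output = sensitivity * Vex * P.
Vout = 3.38 * 20.6 * 37.8
Vout = 69.628 * 37.8
Vout = 2631.94 mV

2631.94 mV


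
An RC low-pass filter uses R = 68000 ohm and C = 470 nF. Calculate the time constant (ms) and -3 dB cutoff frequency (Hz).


Time constant: tau = R * C.
tau = 68000 * 4.70e-07 = 0.03196 s
tau = 31.96 ms
Cutoff frequency: fc = 1 / (2*pi*R*C).
fc = 1 / (2*pi*0.03196) = 4.98 Hz

tau = 31.96 ms, fc = 4.98 Hz


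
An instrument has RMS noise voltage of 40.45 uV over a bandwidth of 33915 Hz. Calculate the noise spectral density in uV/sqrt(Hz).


Noise spectral density = Vrms / sqrt(BW).
NSD = 40.45 / sqrt(33915)
NSD = 40.45 / 184.1603
NSD = 0.2196 uV/sqrt(Hz)

0.2196 uV/sqrt(Hz)


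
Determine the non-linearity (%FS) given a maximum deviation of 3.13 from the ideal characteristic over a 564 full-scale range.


Linearity error = (max deviation / full scale) * 100%.
Linearity = (3.13 / 564) * 100
Linearity = 0.555 %FS

0.555 %FS


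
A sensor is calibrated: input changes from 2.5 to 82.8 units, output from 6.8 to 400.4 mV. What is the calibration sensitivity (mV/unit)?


Sensitivity = (y2 - y1) / (x2 - x1).
S = (400.4 - 6.8) / (82.8 - 2.5)
S = 393.6 / 80.3
S = 4.9016 mV/unit

4.9016 mV/unit


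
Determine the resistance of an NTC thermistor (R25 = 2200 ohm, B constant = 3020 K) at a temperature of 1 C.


NTC thermistor equation: Rt = R25 * exp(B * (1/T - 1/T25)).
T in Kelvin: 274.15 K, T25 = 298.15 K
1/T - 1/T25 = 1/274.15 - 1/298.15 = 0.00029362
B * (1/T - 1/T25) = 3020 * 0.00029362 = 0.8867
Rt = 2200 * exp(0.8867) = 5339.8 ohm

5339.8 ohm


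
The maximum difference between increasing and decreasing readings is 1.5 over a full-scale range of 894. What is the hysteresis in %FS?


Hysteresis = (max difference / full scale) * 100%.
H = (1.5 / 894) * 100
H = 0.168 %FS

0.168 %FS


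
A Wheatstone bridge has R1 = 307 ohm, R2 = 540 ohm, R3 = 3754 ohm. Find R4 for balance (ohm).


At balance: R1*R4 = R2*R3, so R4 = R2*R3/R1.
R4 = 540 * 3754 / 307
R4 = 2027160 / 307
R4 = 6603.13 ohm

6603.13 ohm


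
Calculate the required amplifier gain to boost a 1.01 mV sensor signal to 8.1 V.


Gain = Vout / Vin (converting to same units).
G = 8.1 V / 1.01 mV
G = 8100.0 mV / 1.01 mV
G = 8019.8

8019.8


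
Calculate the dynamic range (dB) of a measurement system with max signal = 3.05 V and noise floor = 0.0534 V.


Dynamic range = 20 * log10(Vmax / Vnoise).
DR = 20 * log10(3.05 / 0.0534)
DR = 20 * log10(57.12)
DR = 35.14 dB

35.14 dB


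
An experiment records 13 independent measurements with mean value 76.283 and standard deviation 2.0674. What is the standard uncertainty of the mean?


The standard uncertainty for Type A evaluation is u = s / sqrt(n).
u = 2.0674 / sqrt(13)
u = 2.0674 / 3.6056
u = 0.5734

0.5734


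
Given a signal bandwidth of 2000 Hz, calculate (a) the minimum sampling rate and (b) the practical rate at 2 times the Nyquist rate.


By Nyquist theorem, fs_min = 2 * fmax.
fs_min = 2 * 2000 = 4000 Hz
Practical rate = 2 * fs_min = 2 * 4000 = 8000 Hz

fs_min = 4000 Hz, fs_practical = 8000 Hz


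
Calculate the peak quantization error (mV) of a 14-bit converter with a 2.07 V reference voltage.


The maximum quantization error is +/- LSB/2.
LSB = Vref / 2^n = 2.07 / 16384 = 0.00012634 V
Max error = LSB / 2 = 0.00012634 / 2 = 6.317e-05 V
Max error = 0.0632 mV

0.0632 mV


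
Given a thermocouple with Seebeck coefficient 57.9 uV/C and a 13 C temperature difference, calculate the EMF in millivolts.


The thermocouple output V = sensitivity * dT.
V = 57.9 uV/C * 13 C
V = 752.7 uV
V = 0.753 mV

0.753 mV


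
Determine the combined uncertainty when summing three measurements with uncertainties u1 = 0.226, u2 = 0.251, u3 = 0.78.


For a sum of independent quantities, uc = sqrt(u1^2 + u2^2 + u3^2).
uc = sqrt(0.226^2 + 0.251^2 + 0.78^2)
uc = sqrt(0.051076 + 0.063001 + 0.6084)
uc = 0.85

0.85


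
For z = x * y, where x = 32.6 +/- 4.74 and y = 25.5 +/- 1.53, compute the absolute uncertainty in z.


For a product z = x*y, the relative uncertainty is:
uz/z = sqrt((ux/x)^2 + (uy/y)^2)
Relative uncertainties: ux/x = 4.74/32.6 = 0.145399
uy/y = 1.53/25.5 = 0.06
z = 32.6 * 25.5 = 831.3
uz = 831.3 * sqrt(0.145399^2 + 0.06^2) = 130.757

130.757


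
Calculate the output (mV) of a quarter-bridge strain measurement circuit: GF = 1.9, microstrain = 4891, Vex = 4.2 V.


Quarter bridge output: Vout = (GF * epsilon * Vex) / 4.
Vout = (1.9 * 4891e-6 * 4.2) / 4
Vout = 0.03903018 / 4 V
Vout = 0.00975754 V = 9.7575 mV

9.7575 mV


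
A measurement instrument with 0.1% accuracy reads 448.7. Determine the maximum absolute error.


Absolute error = (accuracy% / 100) * reading.
Error = (0.1 / 100) * 448.7
Error = 0.001 * 448.7
Error = 0.4487

0.4487


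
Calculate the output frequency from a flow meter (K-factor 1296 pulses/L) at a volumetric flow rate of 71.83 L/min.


Frequency = K * Q / 60 (converting L/min to L/s).
f = 1296 * 71.83 / 60
f = 93091.68 / 60
f = 1551.53 Hz

1551.53 Hz


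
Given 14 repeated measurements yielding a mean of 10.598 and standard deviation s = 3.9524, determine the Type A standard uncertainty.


The standard uncertainty for Type A evaluation is u = s / sqrt(n).
u = 3.9524 / sqrt(14)
u = 3.9524 / 3.7417
u = 1.0563

1.0563


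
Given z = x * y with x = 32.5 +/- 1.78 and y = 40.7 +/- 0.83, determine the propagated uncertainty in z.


For a product z = x*y, the relative uncertainty is:
uz/z = sqrt((ux/x)^2 + (uy/y)^2)
Relative uncertainties: ux/x = 1.78/32.5 = 0.054769
uy/y = 0.83/40.7 = 0.020393
z = 32.5 * 40.7 = 1322.8
uz = 1322.8 * sqrt(0.054769^2 + 0.020393^2) = 77.305

77.305


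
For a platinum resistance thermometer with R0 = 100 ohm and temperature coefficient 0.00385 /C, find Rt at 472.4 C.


The RTD equation: Rt = R0 * (1 + alpha * T).
Rt = 100 * (1 + 0.00385 * 472.4)
Rt = 100 * (1 + 1.81874)
Rt = 100 * 2.81874
Rt = 281.874 ohm

281.874 ohm


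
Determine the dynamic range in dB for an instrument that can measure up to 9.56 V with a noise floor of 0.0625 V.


Dynamic range = 20 * log10(Vmax / Vnoise).
DR = 20 * log10(9.56 / 0.0625)
DR = 20 * log10(152.96)
DR = 43.69 dB

43.69 dB


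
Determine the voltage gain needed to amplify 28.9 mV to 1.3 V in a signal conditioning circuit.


Gain = Vout / Vin (converting to same units).
G = 1.3 V / 28.9 mV
G = 1300.0 mV / 28.9 mV
G = 44.98

44.98


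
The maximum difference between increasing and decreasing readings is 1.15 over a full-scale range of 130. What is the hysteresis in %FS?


Hysteresis = (max difference / full scale) * 100%.
H = (1.15 / 130) * 100
H = 0.885 %FS

0.885 %FS


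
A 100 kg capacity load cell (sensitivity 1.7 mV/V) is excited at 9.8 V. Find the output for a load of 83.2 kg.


Vout = rated_output * Vex * (load / capacity).
Vout = 1.7 * 9.8 * (83.2 / 100)
Vout = 1.7 * 9.8 * 0.832
Vout = 13.861 mV

13.861 mV


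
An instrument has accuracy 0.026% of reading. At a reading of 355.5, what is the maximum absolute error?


Absolute error = (accuracy% / 100) * reading.
Error = (0.026 / 100) * 355.5
Error = 0.00026 * 355.5
Error = 0.0924

0.0924


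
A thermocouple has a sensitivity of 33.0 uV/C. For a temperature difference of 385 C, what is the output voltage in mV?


The thermocouple output V = sensitivity * dT.
V = 33.0 uV/C * 385 C
V = 12705.0 uV
V = 12.705 mV

12.705 mV


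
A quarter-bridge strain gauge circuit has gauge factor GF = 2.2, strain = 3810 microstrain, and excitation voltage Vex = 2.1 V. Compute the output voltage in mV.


Quarter bridge output: Vout = (GF * epsilon * Vex) / 4.
Vout = (2.2 * 3810e-6 * 2.1) / 4
Vout = 0.0176022 / 4 V
Vout = 0.00440055 V = 4.4005 mV

4.4005 mV


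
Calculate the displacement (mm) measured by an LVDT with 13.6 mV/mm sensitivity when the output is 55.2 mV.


Displacement = Vout / sensitivity.
d = 55.2 / 13.6
d = 4.059 mm

4.059 mm


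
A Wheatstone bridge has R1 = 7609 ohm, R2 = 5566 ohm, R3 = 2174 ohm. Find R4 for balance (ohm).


At balance: R1*R4 = R2*R3, so R4 = R2*R3/R1.
R4 = 5566 * 2174 / 7609
R4 = 12100484 / 7609
R4 = 1590.29 ohm

1590.29 ohm


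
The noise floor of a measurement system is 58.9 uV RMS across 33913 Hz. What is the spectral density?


Noise spectral density = Vrms / sqrt(BW).
NSD = 58.9 / sqrt(33913)
NSD = 58.9 / 184.1548
NSD = 0.3198 uV/sqrt(Hz)

0.3198 uV/sqrt(Hz)


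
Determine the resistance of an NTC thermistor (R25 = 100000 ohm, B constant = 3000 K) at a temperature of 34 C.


NTC thermistor equation: Rt = R25 * exp(B * (1/T - 1/T25)).
T in Kelvin: 307.15 K, T25 = 298.15 K
1/T - 1/T25 = 1/307.15 - 1/298.15 = -9.828e-05
B * (1/T - 1/T25) = 3000 * -9.828e-05 = -0.2948
Rt = 100000 * exp(-0.2948) = 74465.5 ohm

74465.5 ohm


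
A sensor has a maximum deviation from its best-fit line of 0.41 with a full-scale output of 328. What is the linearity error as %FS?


Linearity error = (max deviation / full scale) * 100%.
Linearity = (0.41 / 328) * 100
Linearity = 0.125 %FS

0.125 %FS


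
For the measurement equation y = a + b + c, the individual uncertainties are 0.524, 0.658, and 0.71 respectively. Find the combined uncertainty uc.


For a sum of independent quantities, uc = sqrt(u1^2 + u2^2 + u3^2).
uc = sqrt(0.524^2 + 0.658^2 + 0.71^2)
uc = sqrt(0.274576 + 0.432964 + 0.5041)
uc = 1.1007

1.1007


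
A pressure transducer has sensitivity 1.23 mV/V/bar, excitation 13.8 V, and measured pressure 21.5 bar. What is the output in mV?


Output = sensitivity * Vex * P.
Vout = 1.23 * 13.8 * 21.5
Vout = 16.974 * 21.5
Vout = 364.94 mV

364.94 mV


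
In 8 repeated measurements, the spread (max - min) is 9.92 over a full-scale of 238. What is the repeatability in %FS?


Repeatability = (spread / full scale) * 100%.
R = (9.92 / 238) * 100
R = 4.168 %FS

4.168 %FS


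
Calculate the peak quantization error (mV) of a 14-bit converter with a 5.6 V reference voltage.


The maximum quantization error is +/- LSB/2.
LSB = Vref / 2^n = 5.6 / 16384 = 0.0003418 V
Max error = LSB / 2 = 0.0003418 / 2 = 0.0001709 V
Max error = 0.1709 mV

0.1709 mV


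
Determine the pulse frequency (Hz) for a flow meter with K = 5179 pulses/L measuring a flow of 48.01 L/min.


Frequency = K * Q / 60 (converting L/min to L/s).
f = 5179 * 48.01 / 60
f = 248643.79 / 60
f = 4144.06 Hz

4144.06 Hz


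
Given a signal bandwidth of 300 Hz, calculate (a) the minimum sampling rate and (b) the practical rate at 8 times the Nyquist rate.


By Nyquist theorem, fs_min = 2 * fmax.
fs_min = 2 * 300 = 600 Hz
Practical rate = 8 * fs_min = 8 * 600 = 4800 Hz

fs_min = 600 Hz, fs_practical = 4800 Hz


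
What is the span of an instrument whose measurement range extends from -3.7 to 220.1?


Span = upper range - lower range.
Span = 220.1 - (-3.7)
Span = 223.8

223.8


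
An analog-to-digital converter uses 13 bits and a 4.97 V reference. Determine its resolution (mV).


The resolution (LSB) of an ADC is Vref / 2^n.
LSB = 4.97 / 2^13
LSB = 4.97 / 8192
LSB = 0.00060669 V = 0.60668945 mV

0.60668945 mV


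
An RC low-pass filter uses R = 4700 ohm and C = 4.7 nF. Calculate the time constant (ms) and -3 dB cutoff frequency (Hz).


Time constant: tau = R * C.
tau = 4700 * 4.70e-09 = 2.209e-05 s
tau = 0.0221 ms
Cutoff frequency: fc = 1 / (2*pi*R*C).
fc = 1 / (2*pi*2.209e-05) = 7204.84 Hz

tau = 0.0221 ms, fc = 7204.84 Hz


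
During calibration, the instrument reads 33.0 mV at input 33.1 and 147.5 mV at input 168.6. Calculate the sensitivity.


Sensitivity = (y2 - y1) / (x2 - x1).
S = (147.5 - 33.0) / (168.6 - 33.1)
S = 114.5 / 135.5
S = 0.845 mV/unit

0.845 mV/unit


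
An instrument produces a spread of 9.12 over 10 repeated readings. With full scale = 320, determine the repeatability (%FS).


Repeatability = (spread / full scale) * 100%.
R = (9.12 / 320) * 100
R = 2.85 %FS

2.85 %FS


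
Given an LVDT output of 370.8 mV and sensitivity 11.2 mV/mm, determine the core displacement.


Displacement = Vout / sensitivity.
d = 370.8 / 11.2
d = 33.107 mm

33.107 mm


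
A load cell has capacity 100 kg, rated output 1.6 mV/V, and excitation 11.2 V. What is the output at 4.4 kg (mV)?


Vout = rated_output * Vex * (load / capacity).
Vout = 1.6 * 11.2 * (4.4 / 100)
Vout = 1.6 * 11.2 * 0.044
Vout = 0.788 mV

0.788 mV


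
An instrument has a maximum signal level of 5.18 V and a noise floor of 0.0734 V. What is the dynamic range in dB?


Dynamic range = 20 * log10(Vmax / Vnoise).
DR = 20 * log10(5.18 / 0.0734)
DR = 20 * log10(70.57)
DR = 36.97 dB

36.97 dB


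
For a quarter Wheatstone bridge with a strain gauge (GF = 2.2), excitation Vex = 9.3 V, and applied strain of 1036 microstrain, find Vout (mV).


Quarter bridge output: Vout = (GF * epsilon * Vex) / 4.
Vout = (2.2 * 1036e-6 * 9.3) / 4
Vout = 0.02119656 / 4 V
Vout = 0.00529914 V = 5.2991 mV

5.2991 mV


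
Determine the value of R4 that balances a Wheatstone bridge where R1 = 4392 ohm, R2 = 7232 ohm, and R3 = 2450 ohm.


At balance: R1*R4 = R2*R3, so R4 = R2*R3/R1.
R4 = 7232 * 2450 / 4392
R4 = 17718400 / 4392
R4 = 4034.24 ohm

4034.24 ohm


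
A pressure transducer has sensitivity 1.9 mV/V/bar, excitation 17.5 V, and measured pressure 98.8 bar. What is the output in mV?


Output = sensitivity * Vex * P.
Vout = 1.9 * 17.5 * 98.8
Vout = 33.25 * 98.8
Vout = 3285.1 mV

3285.1 mV


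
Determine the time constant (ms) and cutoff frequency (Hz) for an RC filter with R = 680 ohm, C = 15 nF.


Time constant: tau = R * C.
tau = 680 * 1.50e-08 = 1.02e-05 s
tau = 0.0102 ms
Cutoff frequency: fc = 1 / (2*pi*R*C).
fc = 1 / (2*pi*1.02e-05) = 15603.43 Hz

tau = 0.0102 ms, fc = 15603.43 Hz


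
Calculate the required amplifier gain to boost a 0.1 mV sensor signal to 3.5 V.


Gain = Vout / Vin (converting to same units).
G = 3.5 V / 0.1 mV
G = 3500.0 mV / 0.1 mV
G = 35000.0

35000.0


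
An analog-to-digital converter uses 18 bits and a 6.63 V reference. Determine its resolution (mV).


The resolution (LSB) of an ADC is Vref / 2^n.
LSB = 6.63 / 2^18
LSB = 6.63 / 262144
LSB = 2.529e-05 V = 0.02529144 mV

0.02529144 mV


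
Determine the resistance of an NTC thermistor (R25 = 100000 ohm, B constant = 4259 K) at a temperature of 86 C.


NTC thermistor equation: Rt = R25 * exp(B * (1/T - 1/T25)).
T in Kelvin: 359.15 K, T25 = 298.15 K
1/T - 1/T25 = 1/359.15 - 1/298.15 = -0.00056966
B * (1/T - 1/T25) = 4259 * -0.00056966 = -2.4262
Rt = 100000 * exp(-2.4262) = 8837.2 ohm

8837.2 ohm


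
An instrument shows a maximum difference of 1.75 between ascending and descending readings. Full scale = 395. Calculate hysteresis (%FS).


Hysteresis = (max difference / full scale) * 100%.
H = (1.75 / 395) * 100
H = 0.443 %FS

0.443 %FS


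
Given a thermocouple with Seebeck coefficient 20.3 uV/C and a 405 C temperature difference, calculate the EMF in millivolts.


The thermocouple output V = sensitivity * dT.
V = 20.3 uV/C * 405 C
V = 8221.5 uV
V = 8.222 mV

8.222 mV


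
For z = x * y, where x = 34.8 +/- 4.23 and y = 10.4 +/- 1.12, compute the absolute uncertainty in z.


For a product z = x*y, the relative uncertainty is:
uz/z = sqrt((ux/x)^2 + (uy/y)^2)
Relative uncertainties: ux/x = 4.23/34.8 = 0.121552
uy/y = 1.12/10.4 = 0.107692
z = 34.8 * 10.4 = 361.9
uz = 361.9 * sqrt(0.121552^2 + 0.107692^2) = 58.774

58.774


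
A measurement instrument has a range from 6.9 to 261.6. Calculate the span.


Span = upper range - lower range.
Span = 261.6 - (6.9)
Span = 254.7

254.7


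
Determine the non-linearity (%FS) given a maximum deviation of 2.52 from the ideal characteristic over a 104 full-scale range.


Linearity error = (max deviation / full scale) * 100%.
Linearity = (2.52 / 104) * 100
Linearity = 2.423 %FS

2.423 %FS


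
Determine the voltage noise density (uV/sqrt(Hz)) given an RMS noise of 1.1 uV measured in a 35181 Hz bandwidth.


Noise spectral density = Vrms / sqrt(BW).
NSD = 1.1 / sqrt(35181)
NSD = 1.1 / 187.566
NSD = 0.0059 uV/sqrt(Hz)

0.0059 uV/sqrt(Hz)


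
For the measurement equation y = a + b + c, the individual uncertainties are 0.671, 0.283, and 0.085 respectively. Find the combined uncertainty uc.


For a sum of independent quantities, uc = sqrt(u1^2 + u2^2 + u3^2).
uc = sqrt(0.671^2 + 0.283^2 + 0.085^2)
uc = sqrt(0.450241 + 0.080089 + 0.007225)
uc = 0.7332

0.7332


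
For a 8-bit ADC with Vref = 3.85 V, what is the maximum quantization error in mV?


The maximum quantization error is +/- LSB/2.
LSB = Vref / 2^n = 3.85 / 256 = 0.01503906 V
Max error = LSB / 2 = 0.01503906 / 2 = 0.00751953 V
Max error = 7.5195 mV

7.5195 mV


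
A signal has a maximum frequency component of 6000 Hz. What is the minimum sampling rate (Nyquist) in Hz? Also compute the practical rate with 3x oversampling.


By Nyquist theorem, fs_min = 2 * fmax.
fs_min = 2 * 6000 = 12000 Hz
Practical rate = 3 * fs_min = 3 * 12000 = 36000 Hz

fs_min = 12000 Hz, fs_practical = 36000 Hz


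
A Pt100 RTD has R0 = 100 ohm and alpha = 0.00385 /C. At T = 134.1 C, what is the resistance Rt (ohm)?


The RTD equation: Rt = R0 * (1 + alpha * T).
Rt = 100 * (1 + 0.00385 * 134.1)
Rt = 100 * (1 + 0.516285)
Rt = 100 * 1.516285
Rt = 151.628 ohm

151.628 ohm


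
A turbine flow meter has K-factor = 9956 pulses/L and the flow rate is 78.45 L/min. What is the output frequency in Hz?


Frequency = K * Q / 60 (converting L/min to L/s).
f = 9956 * 78.45 / 60
f = 781048.2 / 60
f = 13017.47 Hz

13017.47 Hz


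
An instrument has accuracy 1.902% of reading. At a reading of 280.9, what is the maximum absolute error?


Absolute error = (accuracy% / 100) * reading.
Error = (1.902 / 100) * 280.9
Error = 0.01902 * 280.9
Error = 5.3427

5.3427


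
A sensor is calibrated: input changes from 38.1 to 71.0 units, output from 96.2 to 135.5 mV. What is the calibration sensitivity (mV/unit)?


Sensitivity = (y2 - y1) / (x2 - x1).
S = (135.5 - 96.2) / (71.0 - 38.1)
S = 39.3 / 32.9
S = 1.1945 mV/unit

1.1945 mV/unit


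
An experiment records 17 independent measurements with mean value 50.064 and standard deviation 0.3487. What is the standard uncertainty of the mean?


The standard uncertainty for Type A evaluation is u = s / sqrt(n).
u = 0.3487 / sqrt(17)
u = 0.3487 / 4.1231
u = 0.0846

0.0846


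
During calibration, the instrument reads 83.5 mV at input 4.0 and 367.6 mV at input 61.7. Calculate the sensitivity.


Sensitivity = (y2 - y1) / (x2 - x1).
S = (367.6 - 83.5) / (61.7 - 4.0)
S = 284.1 / 57.7
S = 4.9237 mV/unit

4.9237 mV/unit


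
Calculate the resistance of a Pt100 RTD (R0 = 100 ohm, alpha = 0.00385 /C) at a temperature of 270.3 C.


The RTD equation: Rt = R0 * (1 + alpha * T).
Rt = 100 * (1 + 0.00385 * 270.3)
Rt = 100 * (1 + 1.040655)
Rt = 100 * 2.040655
Rt = 204.066 ohm

204.066 ohm


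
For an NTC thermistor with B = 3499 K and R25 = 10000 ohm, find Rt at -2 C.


NTC thermistor equation: Rt = R25 * exp(B * (1/T - 1/T25)).
T in Kelvin: 271.15 K, T25 = 298.15 K
1/T - 1/T25 = 1/271.15 - 1/298.15 = 0.00033398
B * (1/T - 1/T25) = 3499 * 0.00033398 = 1.1686
Rt = 10000 * exp(1.1686) = 32174.6 ohm

32174.6 ohm


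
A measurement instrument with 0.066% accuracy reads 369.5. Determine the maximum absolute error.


Absolute error = (accuracy% / 100) * reading.
Error = (0.066 / 100) * 369.5
Error = 0.00066 * 369.5
Error = 0.2439

0.2439


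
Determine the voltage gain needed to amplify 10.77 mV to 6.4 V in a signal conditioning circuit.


Gain = Vout / Vin (converting to same units).
G = 6.4 V / 10.77 mV
G = 6400.0 mV / 10.77 mV
G = 594.24

594.24


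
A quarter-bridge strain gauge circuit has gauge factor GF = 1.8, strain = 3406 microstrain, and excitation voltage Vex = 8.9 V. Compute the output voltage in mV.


Quarter bridge output: Vout = (GF * epsilon * Vex) / 4.
Vout = (1.8 * 3406e-6 * 8.9) / 4
Vout = 0.05456412 / 4 V
Vout = 0.01364103 V = 13.641 mV

13.641 mV


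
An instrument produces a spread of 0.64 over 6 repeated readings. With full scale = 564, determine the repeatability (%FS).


Repeatability = (spread / full scale) * 100%.
R = (0.64 / 564) * 100
R = 0.113 %FS

0.113 %FS


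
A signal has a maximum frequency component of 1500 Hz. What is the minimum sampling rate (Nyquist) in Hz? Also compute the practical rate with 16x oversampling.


By Nyquist theorem, fs_min = 2 * fmax.
fs_min = 2 * 1500 = 3000 Hz
Practical rate = 16 * fs_min = 16 * 3000 = 48000 Hz

fs_min = 3000 Hz, fs_practical = 48000 Hz


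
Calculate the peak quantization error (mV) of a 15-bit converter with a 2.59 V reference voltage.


The maximum quantization error is +/- LSB/2.
LSB = Vref / 2^n = 2.59 / 32768 = 7.904e-05 V
Max error = LSB / 2 = 7.904e-05 / 2 = 3.952e-05 V
Max error = 0.0395 mV

0.0395 mV


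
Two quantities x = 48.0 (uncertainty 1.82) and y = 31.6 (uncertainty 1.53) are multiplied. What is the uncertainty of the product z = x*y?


For a product z = x*y, the relative uncertainty is:
uz/z = sqrt((ux/x)^2 + (uy/y)^2)
Relative uncertainties: ux/x = 1.82/48.0 = 0.037917
uy/y = 1.53/31.6 = 0.048418
z = 48.0 * 31.6 = 1516.8
uz = 1516.8 * sqrt(0.037917^2 + 0.048418^2) = 93.279

93.279


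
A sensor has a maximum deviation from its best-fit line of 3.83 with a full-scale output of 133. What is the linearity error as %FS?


Linearity error = (max deviation / full scale) * 100%.
Linearity = (3.83 / 133) * 100
Linearity = 2.88 %FS

2.88 %FS


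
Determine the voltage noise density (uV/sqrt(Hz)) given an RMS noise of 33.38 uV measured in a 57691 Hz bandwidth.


Noise spectral density = Vrms / sqrt(BW).
NSD = 33.38 / sqrt(57691)
NSD = 33.38 / 240.1895
NSD = 0.139 uV/sqrt(Hz)

0.139 uV/sqrt(Hz)


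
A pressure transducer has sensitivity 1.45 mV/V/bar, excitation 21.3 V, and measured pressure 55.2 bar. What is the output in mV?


Output = sensitivity * Vex * P.
Vout = 1.45 * 21.3 * 55.2
Vout = 30.885 * 55.2
Vout = 1704.85 mV

1704.85 mV


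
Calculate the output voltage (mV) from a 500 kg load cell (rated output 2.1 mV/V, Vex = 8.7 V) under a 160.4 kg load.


Vout = rated_output * Vex * (load / capacity).
Vout = 2.1 * 8.7 * (160.4 / 500)
Vout = 2.1 * 8.7 * 0.3208
Vout = 5.861 mV

5.861 mV


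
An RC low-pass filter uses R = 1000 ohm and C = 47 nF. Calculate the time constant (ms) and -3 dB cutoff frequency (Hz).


Time constant: tau = R * C.
tau = 1000 * 4.70e-08 = 4.7e-05 s
tau = 0.047 ms
Cutoff frequency: fc = 1 / (2*pi*R*C).
fc = 1 / (2*pi*4.7e-05) = 3386.28 Hz

tau = 0.047 ms, fc = 3386.28 Hz


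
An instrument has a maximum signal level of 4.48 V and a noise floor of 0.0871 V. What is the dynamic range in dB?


Dynamic range = 20 * log10(Vmax / Vnoise).
DR = 20 * log10(4.48 / 0.0871)
DR = 20 * log10(51.44)
DR = 34.23 dB

34.23 dB


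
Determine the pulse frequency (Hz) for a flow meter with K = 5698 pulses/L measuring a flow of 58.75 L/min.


Frequency = K * Q / 60 (converting L/min to L/s).
f = 5698 * 58.75 / 60
f = 334757.5 / 60
f = 5579.29 Hz

5579.29 Hz


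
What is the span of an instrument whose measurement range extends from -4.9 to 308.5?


Span = upper range - lower range.
Span = 308.5 - (-4.9)
Span = 313.4

313.4


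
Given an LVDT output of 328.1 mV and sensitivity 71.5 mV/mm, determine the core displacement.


Displacement = Vout / sensitivity.
d = 328.1 / 71.5
d = 4.589 mm

4.589 mm


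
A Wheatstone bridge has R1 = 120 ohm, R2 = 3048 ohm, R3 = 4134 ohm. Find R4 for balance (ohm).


At balance: R1*R4 = R2*R3, so R4 = R2*R3/R1.
R4 = 3048 * 4134 / 120
R4 = 12600432 / 120
R4 = 105003.6 ohm

105003.6 ohm


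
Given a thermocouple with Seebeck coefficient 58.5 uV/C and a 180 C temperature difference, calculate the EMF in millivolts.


The thermocouple output V = sensitivity * dT.
V = 58.5 uV/C * 180 C
V = 10530.0 uV
V = 10.53 mV

10.53 mV


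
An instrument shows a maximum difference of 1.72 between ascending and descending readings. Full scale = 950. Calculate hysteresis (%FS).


Hysteresis = (max difference / full scale) * 100%.
H = (1.72 / 950) * 100
H = 0.181 %FS

0.181 %FS


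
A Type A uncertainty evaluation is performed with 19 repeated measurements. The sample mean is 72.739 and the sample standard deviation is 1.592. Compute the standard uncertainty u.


The standard uncertainty for Type A evaluation is u = s / sqrt(n).
u = 1.592 / sqrt(19)
u = 1.592 / 4.3589
u = 0.3652

0.3652


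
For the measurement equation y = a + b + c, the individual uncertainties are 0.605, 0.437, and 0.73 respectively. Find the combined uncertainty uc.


For a sum of independent quantities, uc = sqrt(u1^2 + u2^2 + u3^2).
uc = sqrt(0.605^2 + 0.437^2 + 0.73^2)
uc = sqrt(0.366025 + 0.190969 + 0.5329)
uc = 1.044

1.044


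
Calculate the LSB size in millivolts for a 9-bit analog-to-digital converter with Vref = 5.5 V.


The resolution (LSB) of an ADC is Vref / 2^n.
LSB = 5.5 / 2^9
LSB = 5.5 / 512
LSB = 0.01074219 V = 10.7421875 mV

10.7421875 mV


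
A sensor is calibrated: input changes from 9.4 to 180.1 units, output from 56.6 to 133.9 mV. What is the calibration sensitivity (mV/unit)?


Sensitivity = (y2 - y1) / (x2 - x1).
S = (133.9 - 56.6) / (180.1 - 9.4)
S = 77.3 / 170.7
S = 0.4528 mV/unit

0.4528 mV/unit


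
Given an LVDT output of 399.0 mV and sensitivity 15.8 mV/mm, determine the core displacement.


Displacement = Vout / sensitivity.
d = 399.0 / 15.8
d = 25.253 mm

25.253 mm


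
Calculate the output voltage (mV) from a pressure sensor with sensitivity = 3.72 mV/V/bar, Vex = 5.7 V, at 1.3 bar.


Output = sensitivity * Vex * P.
Vout = 3.72 * 5.7 * 1.3
Vout = 21.204 * 1.3
Vout = 27.57 mV

27.57 mV


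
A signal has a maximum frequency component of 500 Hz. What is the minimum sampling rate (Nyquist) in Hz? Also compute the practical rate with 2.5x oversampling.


By Nyquist theorem, fs_min = 2 * fmax.
fs_min = 2 * 500 = 1000 Hz
Practical rate = 2.5 * fs_min = 2.5 * 1000 = 2500 Hz

fs_min = 1000 Hz, fs_practical = 2500 Hz


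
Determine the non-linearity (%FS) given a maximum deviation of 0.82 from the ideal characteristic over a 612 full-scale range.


Linearity error = (max deviation / full scale) * 100%.
Linearity = (0.82 / 612) * 100
Linearity = 0.134 %FS

0.134 %FS


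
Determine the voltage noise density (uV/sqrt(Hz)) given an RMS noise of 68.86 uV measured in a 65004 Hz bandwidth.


Noise spectral density = Vrms / sqrt(BW).
NSD = 68.86 / sqrt(65004)
NSD = 68.86 / 254.9588
NSD = 0.2701 uV/sqrt(Hz)

0.2701 uV/sqrt(Hz)


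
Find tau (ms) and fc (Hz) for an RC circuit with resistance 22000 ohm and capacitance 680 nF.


Time constant: tau = R * C.
tau = 22000 * 6.80e-07 = 0.01496 s
tau = 14.96 ms
Cutoff frequency: fc = 1 / (2*pi*R*C).
fc = 1 / (2*pi*0.01496) = 10.64 Hz

tau = 14.96 ms, fc = 10.64 Hz


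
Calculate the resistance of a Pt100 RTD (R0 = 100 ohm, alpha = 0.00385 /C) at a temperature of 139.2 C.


The RTD equation: Rt = R0 * (1 + alpha * T).
Rt = 100 * (1 + 0.00385 * 139.2)
Rt = 100 * (1 + 0.53592)
Rt = 100 * 1.53592
Rt = 153.592 ohm

153.592 ohm


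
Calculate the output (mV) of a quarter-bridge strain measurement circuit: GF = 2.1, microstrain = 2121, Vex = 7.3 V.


Quarter bridge output: Vout = (GF * epsilon * Vex) / 4.
Vout = (2.1 * 2121e-6 * 7.3) / 4
Vout = 0.03251493 / 4 V
Vout = 0.00812873 V = 8.1287 mV

8.1287 mV


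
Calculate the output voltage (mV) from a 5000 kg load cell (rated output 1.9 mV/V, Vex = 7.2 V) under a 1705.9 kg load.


Vout = rated_output * Vex * (load / capacity).
Vout = 1.9 * 7.2 * (1705.9 / 5000)
Vout = 1.9 * 7.2 * 0.34118
Vout = 4.667 mV

4.667 mV


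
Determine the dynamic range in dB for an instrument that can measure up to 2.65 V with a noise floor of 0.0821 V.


Dynamic range = 20 * log10(Vmax / Vnoise).
DR = 20 * log10(2.65 / 0.0821)
DR = 20 * log10(32.28)
DR = 30.18 dB

30.18 dB


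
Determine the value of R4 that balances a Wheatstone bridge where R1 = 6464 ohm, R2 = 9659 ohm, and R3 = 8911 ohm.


At balance: R1*R4 = R2*R3, so R4 = R2*R3/R1.
R4 = 9659 * 8911 / 6464
R4 = 86071349 / 6464
R4 = 13315.49 ohm

13315.49 ohm


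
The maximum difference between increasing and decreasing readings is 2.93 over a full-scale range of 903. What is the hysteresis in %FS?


Hysteresis = (max difference / full scale) * 100%.
H = (2.93 / 903) * 100
H = 0.324 %FS

0.324 %FS


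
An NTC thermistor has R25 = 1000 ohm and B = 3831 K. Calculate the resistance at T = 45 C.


NTC thermistor equation: Rt = R25 * exp(B * (1/T - 1/T25)).
T in Kelvin: 318.15 K, T25 = 298.15 K
1/T - 1/T25 = 1/318.15 - 1/298.15 = -0.00021084
B * (1/T - 1/T25) = 3831 * -0.00021084 = -0.8077
Rt = 1000 * exp(-0.8077) = 445.9 ohm

445.9 ohm


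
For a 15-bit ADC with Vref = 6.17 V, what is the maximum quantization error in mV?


The maximum quantization error is +/- LSB/2.
LSB = Vref / 2^n = 6.17 / 32768 = 0.00018829 V
Max error = LSB / 2 = 0.00018829 / 2 = 9.415e-05 V
Max error = 0.0941 mV

0.0941 mV


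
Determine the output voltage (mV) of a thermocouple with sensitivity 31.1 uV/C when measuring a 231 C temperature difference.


The thermocouple output V = sensitivity * dT.
V = 31.1 uV/C * 231 C
V = 7184.1 uV
V = 7.184 mV

7.184 mV


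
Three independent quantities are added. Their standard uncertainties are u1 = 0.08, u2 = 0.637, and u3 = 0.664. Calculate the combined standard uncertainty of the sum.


For a sum of independent quantities, uc = sqrt(u1^2 + u2^2 + u3^2).
uc = sqrt(0.08^2 + 0.637^2 + 0.664^2)
uc = sqrt(0.0064 + 0.405769 + 0.440896)
uc = 0.9236

0.9236


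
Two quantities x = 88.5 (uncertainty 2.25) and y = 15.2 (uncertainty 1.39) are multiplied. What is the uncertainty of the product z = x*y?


For a product z = x*y, the relative uncertainty is:
uz/z = sqrt((ux/x)^2 + (uy/y)^2)
Relative uncertainties: ux/x = 2.25/88.5 = 0.025424
uy/y = 1.39/15.2 = 0.091447
z = 88.5 * 15.2 = 1345.2
uz = 1345.2 * sqrt(0.025424^2 + 0.091447^2) = 127.681

127.681


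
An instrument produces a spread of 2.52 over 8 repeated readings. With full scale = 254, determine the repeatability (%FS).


Repeatability = (spread / full scale) * 100%.
R = (2.52 / 254) * 100
R = 0.992 %FS

0.992 %FS


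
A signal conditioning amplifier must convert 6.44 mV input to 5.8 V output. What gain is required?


Gain = Vout / Vin (converting to same units).
G = 5.8 V / 6.44 mV
G = 5800.0 mV / 6.44 mV
G = 900.62

900.62


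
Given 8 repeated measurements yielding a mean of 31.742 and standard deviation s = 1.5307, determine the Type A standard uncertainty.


The standard uncertainty for Type A evaluation is u = s / sqrt(n).
u = 1.5307 / sqrt(8)
u = 1.5307 / 2.8284
u = 0.5412

0.5412


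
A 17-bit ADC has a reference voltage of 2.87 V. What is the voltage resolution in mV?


The resolution (LSB) of an ADC is Vref / 2^n.
LSB = 2.87 / 2^17
LSB = 2.87 / 131072
LSB = 2.19e-05 V = 0.02189636 mV

0.02189636 mV


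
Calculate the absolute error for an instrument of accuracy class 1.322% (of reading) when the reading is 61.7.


Absolute error = (accuracy% / 100) * reading.
Error = (1.322 / 100) * 61.7
Error = 0.01322 * 61.7
Error = 0.8157

0.8157


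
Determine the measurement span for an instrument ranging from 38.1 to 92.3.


Span = upper range - lower range.
Span = 92.3 - (38.1)
Span = 54.2

54.2


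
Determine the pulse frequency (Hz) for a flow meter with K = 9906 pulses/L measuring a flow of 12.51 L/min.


Frequency = K * Q / 60 (converting L/min to L/s).
f = 9906 * 12.51 / 60
f = 123924.06 / 60
f = 2065.4 Hz

2065.4 Hz


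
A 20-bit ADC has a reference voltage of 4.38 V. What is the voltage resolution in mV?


The resolution (LSB) of an ADC is Vref / 2^n.
LSB = 4.38 / 2^20
LSB = 4.38 / 1048576
LSB = 4.18e-06 V = 0.00417709 mV

0.00417709 mV


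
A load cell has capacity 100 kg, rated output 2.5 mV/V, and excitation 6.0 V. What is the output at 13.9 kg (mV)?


Vout = rated_output * Vex * (load / capacity).
Vout = 2.5 * 6.0 * (13.9 / 100)
Vout = 2.5 * 6.0 * 0.139
Vout = 2.085 mV

2.085 mV


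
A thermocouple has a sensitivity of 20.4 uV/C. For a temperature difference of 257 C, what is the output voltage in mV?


The thermocouple output V = sensitivity * dT.
V = 20.4 uV/C * 257 C
V = 5242.8 uV
V = 5.243 mV

5.243 mV


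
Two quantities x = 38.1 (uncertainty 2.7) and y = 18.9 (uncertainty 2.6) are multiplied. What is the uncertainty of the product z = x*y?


For a product z = x*y, the relative uncertainty is:
uz/z = sqrt((ux/x)^2 + (uy/y)^2)
Relative uncertainties: ux/x = 2.7/38.1 = 0.070866
uy/y = 2.6/18.9 = 0.137566
z = 38.1 * 18.9 = 720.1
uz = 720.1 * sqrt(0.070866^2 + 0.137566^2) = 111.431

111.431


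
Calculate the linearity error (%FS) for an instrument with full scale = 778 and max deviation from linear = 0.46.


Linearity error = (max deviation / full scale) * 100%.
Linearity = (0.46 / 778) * 100
Linearity = 0.059 %FS

0.059 %FS


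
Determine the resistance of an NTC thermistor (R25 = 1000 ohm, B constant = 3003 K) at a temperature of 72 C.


NTC thermistor equation: Rt = R25 * exp(B * (1/T - 1/T25)).
T in Kelvin: 345.15 K, T25 = 298.15 K
1/T - 1/T25 = 1/345.15 - 1/298.15 = -0.00045673
B * (1/T - 1/T25) = 3003 * -0.00045673 = -1.3715
Rt = 1000 * exp(-1.3715) = 253.7 ohm

253.7 ohm


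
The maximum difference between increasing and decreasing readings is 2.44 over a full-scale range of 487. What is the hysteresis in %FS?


Hysteresis = (max difference / full scale) * 100%.
H = (2.44 / 487) * 100
H = 0.501 %FS

0.501 %FS


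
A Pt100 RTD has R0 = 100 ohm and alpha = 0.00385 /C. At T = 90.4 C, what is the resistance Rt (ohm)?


The RTD equation: Rt = R0 * (1 + alpha * T).
Rt = 100 * (1 + 0.00385 * 90.4)
Rt = 100 * (1 + 0.34804)
Rt = 100 * 1.34804
Rt = 134.804 ohm

134.804 ohm


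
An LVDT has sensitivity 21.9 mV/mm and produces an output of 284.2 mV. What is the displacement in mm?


Displacement = Vout / sensitivity.
d = 284.2 / 21.9
d = 12.977 mm

12.977 mm


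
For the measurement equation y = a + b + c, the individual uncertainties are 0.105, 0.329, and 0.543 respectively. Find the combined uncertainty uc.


For a sum of independent quantities, uc = sqrt(u1^2 + u2^2 + u3^2).
uc = sqrt(0.105^2 + 0.329^2 + 0.543^2)
uc = sqrt(0.011025 + 0.108241 + 0.294849)
uc = 0.6435

0.6435


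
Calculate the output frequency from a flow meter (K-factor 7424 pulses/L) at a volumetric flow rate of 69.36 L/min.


Frequency = K * Q / 60 (converting L/min to L/s).
f = 7424 * 69.36 / 60
f = 514928.64 / 60
f = 8582.14 Hz

8582.14 Hz


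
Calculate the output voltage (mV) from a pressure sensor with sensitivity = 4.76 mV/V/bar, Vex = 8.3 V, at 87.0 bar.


Output = sensitivity * Vex * P.
Vout = 4.76 * 8.3 * 87.0
Vout = 39.508 * 87.0
Vout = 3437.2 mV

3437.2 mV


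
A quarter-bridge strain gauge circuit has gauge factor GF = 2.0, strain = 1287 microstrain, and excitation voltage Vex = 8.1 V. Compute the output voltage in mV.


Quarter bridge output: Vout = (GF * epsilon * Vex) / 4.
Vout = (2.0 * 1287e-6 * 8.1) / 4
Vout = 0.0208494 / 4 V
Vout = 0.00521235 V = 5.2123 mV

5.2123 mV


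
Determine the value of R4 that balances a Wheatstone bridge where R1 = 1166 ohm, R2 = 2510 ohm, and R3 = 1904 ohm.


At balance: R1*R4 = R2*R3, so R4 = R2*R3/R1.
R4 = 2510 * 1904 / 1166
R4 = 4779040 / 1166
R4 = 4098.66 ohm

4098.66 ohm


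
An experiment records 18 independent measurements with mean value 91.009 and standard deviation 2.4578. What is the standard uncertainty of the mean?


The standard uncertainty for Type A evaluation is u = s / sqrt(n).
u = 2.4578 / sqrt(18)
u = 2.4578 / 4.2426
u = 0.5793

0.5793


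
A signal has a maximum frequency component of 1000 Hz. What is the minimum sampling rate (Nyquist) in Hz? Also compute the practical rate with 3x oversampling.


By Nyquist theorem, fs_min = 2 * fmax.
fs_min = 2 * 1000 = 2000 Hz
Practical rate = 3 * fs_min = 3 * 2000 = 6000 Hz

fs_min = 2000 Hz, fs_practical = 6000 Hz


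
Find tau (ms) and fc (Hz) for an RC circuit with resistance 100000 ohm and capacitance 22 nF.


Time constant: tau = R * C.
tau = 100000 * 2.20e-08 = 0.0022 s
tau = 2.2 ms
Cutoff frequency: fc = 1 / (2*pi*R*C).
fc = 1 / (2*pi*0.0022) = 72.34 Hz

tau = 2.2 ms, fc = 72.34 Hz


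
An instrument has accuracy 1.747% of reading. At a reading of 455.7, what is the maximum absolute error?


Absolute error = (accuracy% / 100) * reading.
Error = (1.747 / 100) * 455.7
Error = 0.01747 * 455.7
Error = 7.9611

7.9611


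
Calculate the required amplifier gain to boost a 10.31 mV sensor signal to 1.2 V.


Gain = Vout / Vin (converting to same units).
G = 1.2 V / 10.31 mV
G = 1200.0 mV / 10.31 mV
G = 116.39

116.39


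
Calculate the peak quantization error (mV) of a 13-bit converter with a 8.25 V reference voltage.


The maximum quantization error is +/- LSB/2.
LSB = Vref / 2^n = 8.25 / 8192 = 0.00100708 V
Max error = LSB / 2 = 0.00100708 / 2 = 0.00050354 V
Max error = 0.5035 mV

0.5035 mV


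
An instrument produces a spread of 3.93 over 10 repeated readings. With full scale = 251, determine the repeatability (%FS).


Repeatability = (spread / full scale) * 100%.
R = (3.93 / 251) * 100
R = 1.566 %FS

1.566 %FS


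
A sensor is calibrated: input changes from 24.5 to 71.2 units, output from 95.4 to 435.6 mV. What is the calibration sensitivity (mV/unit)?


Sensitivity = (y2 - y1) / (x2 - x1).
S = (435.6 - 95.4) / (71.2 - 24.5)
S = 340.2 / 46.7
S = 7.2848 mV/unit

7.2848 mV/unit


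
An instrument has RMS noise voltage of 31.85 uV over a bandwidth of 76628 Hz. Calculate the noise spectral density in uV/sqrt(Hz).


Noise spectral density = Vrms / sqrt(BW).
NSD = 31.85 / sqrt(76628)
NSD = 31.85 / 276.8176
NSD = 0.1151 uV/sqrt(Hz)

0.1151 uV/sqrt(Hz)


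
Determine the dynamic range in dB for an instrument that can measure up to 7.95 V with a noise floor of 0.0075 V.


Dynamic range = 20 * log10(Vmax / Vnoise).
DR = 20 * log10(7.95 / 0.0075)
DR = 20 * log10(1060.0)
DR = 60.51 dB

60.51 dB


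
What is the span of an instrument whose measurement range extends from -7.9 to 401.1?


Span = upper range - lower range.
Span = 401.1 - (-7.9)
Span = 409.0

409.0


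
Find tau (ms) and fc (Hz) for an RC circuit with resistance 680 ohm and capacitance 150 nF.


Time constant: tau = R * C.
tau = 680 * 1.50e-07 = 0.000102 s
tau = 0.102 ms
Cutoff frequency: fc = 1 / (2*pi*R*C).
fc = 1 / (2*pi*0.000102) = 1560.34 Hz

tau = 0.102 ms, fc = 1560.34 Hz


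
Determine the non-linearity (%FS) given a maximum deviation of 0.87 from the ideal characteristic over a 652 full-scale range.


Linearity error = (max deviation / full scale) * 100%.
Linearity = (0.87 / 652) * 100
Linearity = 0.133 %FS

0.133 %FS


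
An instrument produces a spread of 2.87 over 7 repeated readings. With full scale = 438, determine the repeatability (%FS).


Repeatability = (spread / full scale) * 100%.
R = (2.87 / 438) * 100
R = 0.655 %FS

0.655 %FS


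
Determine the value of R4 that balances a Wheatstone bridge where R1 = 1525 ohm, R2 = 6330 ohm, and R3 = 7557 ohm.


At balance: R1*R4 = R2*R3, so R4 = R2*R3/R1.
R4 = 6330 * 7557 / 1525
R4 = 47835810 / 1525
R4 = 31367.74 ohm

31367.74 ohm
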